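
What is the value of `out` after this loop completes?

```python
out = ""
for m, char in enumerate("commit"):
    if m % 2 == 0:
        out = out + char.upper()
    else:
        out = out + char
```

Uppercase even positions in 'commit'
`out` takes the values: "" → "C" → "Co" → "CoM" → "CoMm" → "CoMmI" → "CoMmIt"

Answer: "CoMmIt"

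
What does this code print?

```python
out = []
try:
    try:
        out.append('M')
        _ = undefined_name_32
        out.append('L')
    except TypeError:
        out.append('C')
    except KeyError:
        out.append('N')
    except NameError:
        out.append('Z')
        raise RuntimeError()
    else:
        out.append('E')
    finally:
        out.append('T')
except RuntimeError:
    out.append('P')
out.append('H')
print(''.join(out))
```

Execution trace: 'M' (inner try body) → 'Z' (inner except NameError) → 'T' (inner finally) → 'P' (outer except RuntimeError) → 'H' (after the try/except). Output: MZTPH

Answer: MZTPH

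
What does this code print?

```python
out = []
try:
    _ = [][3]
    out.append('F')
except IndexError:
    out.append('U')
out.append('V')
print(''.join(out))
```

Execution trace: 'U' (except IndexError) → 'V' (after the try/except). Output: UV

Answer: UV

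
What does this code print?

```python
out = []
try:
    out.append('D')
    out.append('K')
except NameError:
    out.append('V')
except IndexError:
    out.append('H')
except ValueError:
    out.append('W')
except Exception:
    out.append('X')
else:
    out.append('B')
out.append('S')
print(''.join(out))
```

Execution trace: 'D' (try body) → 'K' (try body, no exception) → 'B' (else) → 'S' (after the try/except). Output: DKBS

Answer: DKBS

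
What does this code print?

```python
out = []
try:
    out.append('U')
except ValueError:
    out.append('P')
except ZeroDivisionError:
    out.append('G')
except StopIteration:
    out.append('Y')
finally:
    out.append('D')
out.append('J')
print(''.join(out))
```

Execution trace: 'U' (try body, no exception) → 'D' (finally) → 'J' (after the try/except). Output: UDJ

Answer: UDJ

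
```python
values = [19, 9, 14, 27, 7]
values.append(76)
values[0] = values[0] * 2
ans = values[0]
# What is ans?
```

Trace:
`values = [19, 9, 14, 27, 7]` → values = [19, 9, 14, 27, 7]
`values.append(76)` → values = [19, 9, 14, 27, 7, 76]
`values[0] = values[0] * 2` → values = [38, 9, 14, 27, 7, 76]
`ans = values[0]` → ans = 38
So ans = 38

Answer: 38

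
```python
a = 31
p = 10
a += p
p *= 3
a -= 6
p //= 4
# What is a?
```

Trace:
`a = 31` → a = 31
`p = 10` → p = 10
`a += p` → a = 41
`p *= 3` → p = 30
`a -= 6` → a = 35
`p //= 4` → p = 7
So a = 35

Answer: 35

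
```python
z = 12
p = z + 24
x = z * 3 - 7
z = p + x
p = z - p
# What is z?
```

Trace:
`z = 12` → z = 12
`p = z + 24` → p = 36
`x = z * 3 - 7` → x = 29
`z = p + x` → z = 65
`p = z - p` → p = 29
So z = 65

Answer: 65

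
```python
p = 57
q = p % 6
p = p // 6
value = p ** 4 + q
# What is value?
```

Trace:
`p = 57` → p = 57
`q = p % 6` → q = 3
`p = p // 6` → p = 9
`value = p ** 4 + q` → value = 6564
So value = 6564

Answer: 6564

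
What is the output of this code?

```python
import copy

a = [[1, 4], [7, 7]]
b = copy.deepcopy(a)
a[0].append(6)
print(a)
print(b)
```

Key concept: deep copy is fully independent.
Step by step:
`a = [[1, 4], [7, 7]]` → a = [[1, 4], [7, 7]]
`b = copy.deepcopy(a)` → b = [[1, 4], [7, 7]]
`a[0].append(6)` → a = [[1, 4, 6], [7, 7]]
`print(a)` → prints [[1, 4, 6], [7, 7]]
`print(b)` → prints [[1, 4], [7, 7]]

Answer:
[[1, 4, 6], [7, 7]]
[[1, 4], [7, 7]]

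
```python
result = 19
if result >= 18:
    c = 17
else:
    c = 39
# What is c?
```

Trace:
`result = 19` → result = 19
`if result >= 18: ...` → result >= 18 is True → c = 17
So c = 17

Answer: 17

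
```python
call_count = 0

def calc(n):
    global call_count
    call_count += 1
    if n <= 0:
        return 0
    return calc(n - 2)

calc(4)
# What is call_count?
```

Linear recursion stepping by 2: 3 calls from n=4 down to ≤0.

Answer: 3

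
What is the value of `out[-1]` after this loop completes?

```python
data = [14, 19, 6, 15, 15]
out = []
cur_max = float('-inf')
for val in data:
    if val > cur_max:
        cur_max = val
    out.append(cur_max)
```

Running max ends at 19
`out` takes the values: [] → [14] → [14, 19] → [14, 19, 19] → [14, 19, 19, 19] → [14, 19, 19, 19, 19]
So `out[-1]` = 19

Answer: 19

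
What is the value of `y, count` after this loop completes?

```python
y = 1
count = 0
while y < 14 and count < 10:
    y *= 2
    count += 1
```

Double until >= 14 or 10 iterations
`y, count` takes the values: (1, 0) → (2, 0) → (2, 1) → (4, 1) → (4, 2) → (8, 2) → (8, 3) → (16, 3) → (16, 4)

Answer: 16, 4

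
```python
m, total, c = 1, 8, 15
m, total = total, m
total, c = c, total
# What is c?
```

Trace:
`m, total, c = 1, 8, 15` → m = 1; total = 8; c = 15
`m, total = total, m` → m = 8; total = 1
`total, c = c, total` → total = 15; c = 1
So c = 1

Answer: 1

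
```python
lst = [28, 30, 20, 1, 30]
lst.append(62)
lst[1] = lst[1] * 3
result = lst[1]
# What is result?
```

Trace:
`lst = [28, 30, 20, 1, 30]` → lst = [28, 30, 20, 1, 30]
`lst.append(62)` → lst = [28, 30, 20, 1, 30, 62]
`lst[1] = lst[1] * 3` → lst = [28, 90, 20, 1, 30, 62]
`result = lst[1]` → result = 90
So result = 90

Answer: 90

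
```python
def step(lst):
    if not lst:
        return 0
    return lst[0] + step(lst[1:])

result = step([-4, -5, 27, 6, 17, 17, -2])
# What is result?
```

(-4) + (-5) + 27 + 6 + 17 + 17 + (-2) + 0 = 56

Answer: 56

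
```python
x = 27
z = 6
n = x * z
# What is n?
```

Trace:
`x = 27` → x = 27
`z = 6` → z = 6
`n = x * z` → n = 162
So n = 162

Answer: 162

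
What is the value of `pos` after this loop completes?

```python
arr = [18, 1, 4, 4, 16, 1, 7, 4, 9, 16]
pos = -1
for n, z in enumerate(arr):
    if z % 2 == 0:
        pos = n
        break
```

First even number index in [18, 1, 4, 4, 16, 1, 7, 4, 9, 16]
`pos` takes the values: -1 → 0

Answer: 0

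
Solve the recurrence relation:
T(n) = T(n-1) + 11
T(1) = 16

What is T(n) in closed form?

Unrolling: T(n) = T(1) + 11·(n-1) = 16 + 11(n-1) = 11n + 5.

Answer: T(n) = 11n + 5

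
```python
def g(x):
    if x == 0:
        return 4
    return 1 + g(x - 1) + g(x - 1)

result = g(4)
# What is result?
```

g(x) = 1 + 2·g(x-1), g(0)=4. Closed form: (4+1)·2^4 - 1 = 79.

Answer: 79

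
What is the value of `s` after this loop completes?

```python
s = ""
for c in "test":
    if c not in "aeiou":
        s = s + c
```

Remove vowels from 'test'
`s` takes the values: "" → "t" → "ts" → "tst"

Answer: "tst"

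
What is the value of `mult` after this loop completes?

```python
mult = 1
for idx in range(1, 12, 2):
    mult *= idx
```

Product of 1, 3, 5, ... up to 11
`mult` takes the values: 1 → 3 → 15 → 105 → 945 → 10395

Answer: 10395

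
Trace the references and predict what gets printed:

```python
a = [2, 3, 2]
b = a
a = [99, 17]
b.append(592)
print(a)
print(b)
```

Key concept: rebinding vs mutation: a is rebound to a new list, b still points at the original.
Step by step:
`a = [2, 3, 2]` → a = [2, 3, 2]
`b = a` → b = [2, 3, 2] (same object as a)
`a = [99, 17]` → a = [99, 17]
`b.append(592)` → b = [2, 3, 2, 592]
`print(a)` → prints [99, 17]
`print(b)` → prints [2, 3, 2, 592]

Answer:
[99, 17]
[2, 3, 2, 592]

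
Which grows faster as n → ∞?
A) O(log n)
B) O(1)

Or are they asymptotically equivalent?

O(log n) vs O(1): Higher order terms dominate.

Answer: A) O(log n) grows faster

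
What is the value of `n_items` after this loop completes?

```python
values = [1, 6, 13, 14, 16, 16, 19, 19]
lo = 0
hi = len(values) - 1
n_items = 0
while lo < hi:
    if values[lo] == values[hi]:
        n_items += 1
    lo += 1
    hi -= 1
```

Count matching pairs from ends
`n_items` takes the values: 0

Answer: 0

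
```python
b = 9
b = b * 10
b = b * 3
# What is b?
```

Trace:
`b = 9` → b = 9
`b = b * 10` → b = 90
`b = b * 3` → b = 270
So b = 270

Answer: 270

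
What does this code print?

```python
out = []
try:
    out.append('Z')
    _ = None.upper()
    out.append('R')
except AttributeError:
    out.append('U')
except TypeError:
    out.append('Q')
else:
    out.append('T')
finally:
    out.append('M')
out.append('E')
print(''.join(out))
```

Execution trace: 'Z' (try body) → 'U' (except AttributeError) → 'M' (finally) → 'E' (after the try/except). Output: ZUME

Answer: ZUME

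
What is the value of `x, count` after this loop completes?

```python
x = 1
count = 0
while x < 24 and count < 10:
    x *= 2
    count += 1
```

Double until >= 24 or 10 iterations
`x, count` takes the values: (1, 0) → (2, 0) → (2, 1) → (4, 1) → (4, 2) → (8, 2) → (8, 3) → (16, 3) → (16, 4) → (32, 4) → (32, 5)

Answer: 32, 5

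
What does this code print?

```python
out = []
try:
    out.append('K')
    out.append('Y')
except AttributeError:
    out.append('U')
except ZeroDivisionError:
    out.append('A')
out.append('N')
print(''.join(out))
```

Execution trace: 'K' (try body) → 'Y' (try body, no exception) → 'N' (after the try/except). Output: KYN

Answer: KYN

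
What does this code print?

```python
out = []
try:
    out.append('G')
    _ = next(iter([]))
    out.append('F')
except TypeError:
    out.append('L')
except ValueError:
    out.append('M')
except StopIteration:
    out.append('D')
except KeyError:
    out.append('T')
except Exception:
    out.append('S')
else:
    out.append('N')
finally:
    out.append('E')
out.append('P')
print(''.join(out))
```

Execution trace: 'G' (try body) → 'D' (except StopIteration) → 'E' (finally) → 'P' (after the try/except). Output: GDEP

Answer: GDEP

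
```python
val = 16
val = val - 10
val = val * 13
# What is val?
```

Trace:
`val = 16` → val = 16
`val = val - 10` → val = 6
`val = val * 13` → val = 78
So val = 78

Answer: 78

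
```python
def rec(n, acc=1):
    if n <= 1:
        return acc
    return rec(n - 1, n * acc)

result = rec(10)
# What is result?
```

Accumulator trace (n, acc): (10, 1) -> (9, 10) -> (8, 90) -> (7, 720) -> (6, 5040) -> (5, 30240) -> (4, 151200) -> (3, 604800) -> (2, 1814400) -> (1, 3628800) -> return 3628800

Answer: 3628800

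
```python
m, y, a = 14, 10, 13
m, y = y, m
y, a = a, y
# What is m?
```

Trace:
`m, y, a = 14, 10, 13` → m = 14; y = 10; a = 13
`m, y = y, m` → m = 10; y = 14
`y, a = a, y` → y = 13; a = 14
So m = 10

Answer: 10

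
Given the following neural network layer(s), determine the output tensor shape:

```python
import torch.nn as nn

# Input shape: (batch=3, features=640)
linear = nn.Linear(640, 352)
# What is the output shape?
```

Input: (3, 640) -> Output: (3, 352)

Answer: (3, 352)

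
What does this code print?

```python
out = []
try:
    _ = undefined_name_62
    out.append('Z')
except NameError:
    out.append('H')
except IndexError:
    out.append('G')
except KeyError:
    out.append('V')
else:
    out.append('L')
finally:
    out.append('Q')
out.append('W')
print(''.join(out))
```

Execution trace: 'H' (except NameError) → 'Q' (finally) → 'W' (after the try/except). Output: HQW

Answer: HQW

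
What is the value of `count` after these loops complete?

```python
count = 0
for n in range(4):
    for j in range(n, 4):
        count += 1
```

Upper triangle: 4 + 3 + ... + 1
`count` takes the values: 0 → 1 → 2 → 3 → 4 → 5 → 6 → 7 → 8 → 9 → 10

Answer: 10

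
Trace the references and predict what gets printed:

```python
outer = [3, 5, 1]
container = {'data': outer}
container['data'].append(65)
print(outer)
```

Key concept: dict holds reference to list.
Step by step:
`outer = [3, 5, 1]` → outer = [3, 5, 1]
`container = {'data': outer}` → container = {'data': [3, 5, 1]}
`container['data'].append(65)` → outer = [3, 5, 1, 65]; container = {'data': [3, 5, 1, 65]}
`print(outer)` → prints [3, 5, 1, 65]

Answer: [3, 5, 1, 65]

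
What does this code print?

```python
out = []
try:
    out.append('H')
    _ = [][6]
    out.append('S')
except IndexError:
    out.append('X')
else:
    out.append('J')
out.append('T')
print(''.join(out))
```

Execution trace: 'H' (try body) → 'X' (except IndexError) → 'T' (after the try/except). Output: HXT

Answer: HXT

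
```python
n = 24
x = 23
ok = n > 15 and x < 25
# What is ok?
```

Trace:
`n = 24` → n = 24
`x = 23` → x = 23
`ok = n > 15 and x < 25` → ok = True
So ok = True

Answer: True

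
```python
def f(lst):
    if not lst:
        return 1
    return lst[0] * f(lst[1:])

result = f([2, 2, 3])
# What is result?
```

Product over [2, 2, 3] = 2 * 2 * 3 = 12

Answer: 12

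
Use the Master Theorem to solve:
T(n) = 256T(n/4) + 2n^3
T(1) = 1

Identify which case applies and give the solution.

a=256, b=4, f(n)=2n^3. log_4(256) = 4. Since c=3 < 4, Case 1 applies: T(n) = Θ(n^log_b(a)) = O(n^4).

Answer: O(n^4) - Case 1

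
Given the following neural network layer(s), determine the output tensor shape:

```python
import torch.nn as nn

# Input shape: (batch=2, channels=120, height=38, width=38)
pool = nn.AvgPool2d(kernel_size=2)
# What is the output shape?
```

Input: (2, 120, 38, 38) -> Output: (2, 120, 19, 19)

Answer: (2, 120, 19, 19)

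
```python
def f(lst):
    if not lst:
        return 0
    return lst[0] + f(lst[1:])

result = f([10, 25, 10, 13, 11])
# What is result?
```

10 + 25 + 10 + 13 + 11 + 0 = 69

Answer: 69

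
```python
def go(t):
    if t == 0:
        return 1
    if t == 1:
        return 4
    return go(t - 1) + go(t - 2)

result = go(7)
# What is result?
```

Build up from base cases: go(0)=1, go(1)=4, go(2)=5, go(3)=9, go(4)=14, go(5)=23, go(6)=37, ..., go(7)=60

Answer: 60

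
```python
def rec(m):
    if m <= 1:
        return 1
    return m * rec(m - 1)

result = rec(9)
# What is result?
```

rec(9) = 9 * 8 * 7 * 6 * 5 * 4 * 3 * 2 * 1 = 362880

Answer: 362880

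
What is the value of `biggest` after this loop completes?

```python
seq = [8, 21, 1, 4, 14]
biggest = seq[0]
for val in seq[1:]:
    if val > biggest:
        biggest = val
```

Maximum of [8, 21, 1, 4, 14]
`biggest` takes the values: 8 → 21

Answer: 21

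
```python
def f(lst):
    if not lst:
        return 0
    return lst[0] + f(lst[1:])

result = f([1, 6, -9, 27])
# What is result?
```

1 + 6 + (-9) + 27 + 0 = 25

Answer: 25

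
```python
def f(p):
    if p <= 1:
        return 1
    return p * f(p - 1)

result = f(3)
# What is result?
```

f(3) = 3 * 2 * 1 = 6

Answer: 6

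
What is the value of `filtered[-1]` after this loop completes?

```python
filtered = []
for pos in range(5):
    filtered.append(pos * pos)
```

Last element of squares 0 to 4
`filtered` takes the values: [] → [0] → [0, 1] → [0, 1, 4] → [0, 1, 4, 9] → [0, 1, 4, 9, 16]
So `filtered[-1]` = 16

Answer: 16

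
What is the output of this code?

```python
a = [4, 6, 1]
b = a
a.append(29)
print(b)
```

Key concept: basic list aliasing.
Step by step:
`a = [4, 6, 1]` → a = [4, 6, 1]
`b = a` → b = [4, 6, 1] (same object as a)
`a.append(29)` → a = [4, 6, 1, 29] (same object as b); b = [4, 6, 1, 29] (same object as a)
`print(b)` → prints [4, 6, 1, 29]

Answer: [4, 6, 1, 29]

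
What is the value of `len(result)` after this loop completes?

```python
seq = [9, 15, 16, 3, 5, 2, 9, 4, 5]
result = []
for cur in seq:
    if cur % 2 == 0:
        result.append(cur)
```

Count even numbers in [9, 15, 16, 3, 5, 2, 9, 4, 5]
`result` takes the values: [] → [16] → [16, 2] → [16, 2, 4]
So `len(result)` = 3

Answer: 3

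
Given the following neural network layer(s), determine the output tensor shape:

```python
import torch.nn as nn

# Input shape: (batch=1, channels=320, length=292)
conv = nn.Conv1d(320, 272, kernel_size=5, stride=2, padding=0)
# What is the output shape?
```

Input: (1, 320, 292) -> Output: (1, 272, 144)

Answer: (1, 272, 144)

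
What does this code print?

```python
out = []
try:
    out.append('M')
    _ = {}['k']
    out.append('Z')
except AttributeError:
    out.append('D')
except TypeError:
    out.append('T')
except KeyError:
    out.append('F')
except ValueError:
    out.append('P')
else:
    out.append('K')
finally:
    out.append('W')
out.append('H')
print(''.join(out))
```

Execution trace: 'M' (try body) → 'F' (except KeyError) → 'W' (finally) → 'H' (after the try/except). Output: MFWH

Answer: MFWH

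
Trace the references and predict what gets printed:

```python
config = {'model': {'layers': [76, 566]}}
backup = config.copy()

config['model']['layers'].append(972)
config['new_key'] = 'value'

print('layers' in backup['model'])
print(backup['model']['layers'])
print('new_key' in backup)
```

Key concept: shallow copy gotcha with nested dict.
Step by step:
`config = {'model': {'layers': [76, 566]}}` → config = {'model': {'layers': [76, 566]}}
`backup = config.copy()` → backup = {'model': {'layers': [76, 566]}}
`config['model']['layers'].append(972)` → config = {'model': {'layers': [76, 566, 972]}}; backup = {'model': {'layers': [76, 566, 972]}}
`config['new_key'] = 'value'` → config = {'model': {'layers': [76, 566, 972]}, 'new_key': 'value'}
`print('layers' in backup['model'])` → prints True
`print(backup['model']['layers'])` → prints [76, 566, 972]
`print('new_key' in backup)` → prints False

Answer:
True
[76, 566, 972]
False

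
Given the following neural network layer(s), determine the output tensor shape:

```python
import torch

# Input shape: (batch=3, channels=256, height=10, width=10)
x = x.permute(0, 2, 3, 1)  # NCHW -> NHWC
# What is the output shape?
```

Input: (3, 256, 10, 10) -> Output: (3, 10, 10, 256)

Answer: (3, 10, 10, 256)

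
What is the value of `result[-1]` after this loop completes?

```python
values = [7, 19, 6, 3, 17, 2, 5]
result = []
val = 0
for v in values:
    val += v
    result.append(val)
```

Cumulative sum ends at 59
`result` takes the values: [] → [7] → [7, 26] → [7, 26, 32] → [7, 26, 32, 35] → [7, 26, 32, 35, 52] → [7, 26, 32, 35, 52, 54] → [7, 26, 32, 35, 52, 54, 59]
So `result[-1]` = 59

Answer: 59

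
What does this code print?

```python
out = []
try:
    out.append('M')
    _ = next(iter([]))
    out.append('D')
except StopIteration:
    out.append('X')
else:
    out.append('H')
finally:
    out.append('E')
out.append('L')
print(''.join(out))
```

Execution trace: 'M' (try body) → 'X' (except StopIteration) → 'E' (finally) → 'L' (after the try/except). Output: MXEL

Answer: MXEL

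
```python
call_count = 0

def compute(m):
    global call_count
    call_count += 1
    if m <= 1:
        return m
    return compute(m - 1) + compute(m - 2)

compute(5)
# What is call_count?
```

Calls(m) = 1 + Calls(m-1) + Calls(m-2); Calls(0)=Calls(1)=1. For m=5 this gives 15.

Answer: 15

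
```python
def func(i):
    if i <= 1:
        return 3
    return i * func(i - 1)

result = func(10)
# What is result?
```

func(10) = 10 * 9 * 8 * 7 * 6 * 5 * 4 * 3 * 2 * 3 = 10886400

Answer: 10886400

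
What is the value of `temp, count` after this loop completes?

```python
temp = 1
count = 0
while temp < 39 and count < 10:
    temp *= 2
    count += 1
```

Double until >= 39 or 10 iterations
`temp, count` takes the values: (1, 0) → (2, 0) → (2, 1) → (4, 1) → (4, 2) → (8, 2) → (8, 3) → (16, 3) → (16, 4) → (32, 4) → (32, 5) → (64, 5) → (64, 6)

Answer: 64, 6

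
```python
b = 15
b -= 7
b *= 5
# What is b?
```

Trace:
`b = 15` → b = 15
`b -= 7` → b = 8
`b *= 5` → b = 40
So b = 40

Answer: 40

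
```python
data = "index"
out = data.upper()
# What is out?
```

Trace:
`data = "index"` → data = 'index'
`out = data.upper()` → out = 'INDEX'
So out = 'INDEX'

Answer: 'INDEX'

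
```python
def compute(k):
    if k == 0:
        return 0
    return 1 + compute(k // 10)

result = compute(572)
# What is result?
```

Count of digits of 572: 3

Answer: 3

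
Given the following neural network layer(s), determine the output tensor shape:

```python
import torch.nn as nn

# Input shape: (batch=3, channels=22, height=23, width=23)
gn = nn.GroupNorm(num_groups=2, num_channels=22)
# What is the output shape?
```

Input: (3, 22, 23, 23) -> Output: (3, 22, 23, 23)

Answer: (3, 22, 23, 23)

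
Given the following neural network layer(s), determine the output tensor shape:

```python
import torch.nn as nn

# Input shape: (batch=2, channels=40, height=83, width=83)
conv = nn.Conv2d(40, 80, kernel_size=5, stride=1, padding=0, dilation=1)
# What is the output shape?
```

Input: (2, 40, 83, 83) -> Output: (2, 80, 79, 79)

Answer: (2, 80, 79, 79)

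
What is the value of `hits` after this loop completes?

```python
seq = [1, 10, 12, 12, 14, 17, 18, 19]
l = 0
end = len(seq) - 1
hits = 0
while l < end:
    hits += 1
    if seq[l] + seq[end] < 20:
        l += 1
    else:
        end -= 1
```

Steps to find pair summing to 20
`hits` takes the values: 0 → 1 → 2 → 3 → 4 → 5 → 6 → 7

Answer: 7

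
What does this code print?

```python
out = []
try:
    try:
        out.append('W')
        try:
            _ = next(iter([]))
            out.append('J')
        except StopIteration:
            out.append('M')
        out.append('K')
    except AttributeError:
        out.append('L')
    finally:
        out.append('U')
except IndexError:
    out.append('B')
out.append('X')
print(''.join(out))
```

Execution trace: 'W' (try body) → 'M' (inner except StopIteration) → 'K' (try body, no exception) → 'U' (finally) → 'X' (after the try/except). Output: WMKUX

Answer: WMKUX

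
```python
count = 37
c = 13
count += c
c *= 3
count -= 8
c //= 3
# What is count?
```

Trace:
`count = 37` → count = 37
`c = 13` → c = 13
`count += c` → count = 50
`c *= 3` → c = 39
`count -= 8` → count = 42
`c //= 3` → c = 13
So count = 42

Answer: 42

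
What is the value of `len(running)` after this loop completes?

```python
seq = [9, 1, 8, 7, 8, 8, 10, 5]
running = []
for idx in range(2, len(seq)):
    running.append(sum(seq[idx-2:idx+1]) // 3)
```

Number of 3-element averages
`running` takes the values: [] → [6] → [6, 5] → [6, 5, 7] → [6, 5, 7, 7] → [6, 5, 7, 7, 8] → [6, 5, 7, 7, 8, 7]
So `len(running)` = 6

Answer: 6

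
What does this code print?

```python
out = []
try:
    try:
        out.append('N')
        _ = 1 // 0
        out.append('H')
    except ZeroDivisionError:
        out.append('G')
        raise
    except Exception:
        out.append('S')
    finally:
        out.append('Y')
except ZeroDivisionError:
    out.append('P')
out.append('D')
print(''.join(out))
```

Execution trace: 'N' (inner try body) → 'G' (inner except ZeroDivisionError) → 'Y' (inner finally) → 'P' (outer except ZeroDivisionError) → 'D' (after the try/except). Output: NGYPD

Answer: NGYPD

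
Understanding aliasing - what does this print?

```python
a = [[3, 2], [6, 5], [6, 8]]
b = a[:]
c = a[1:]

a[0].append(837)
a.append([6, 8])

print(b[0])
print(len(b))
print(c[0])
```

Key concept: slice with nested mutation.
Step by step:
`a = [[3, 2], [6, 5], [6, 8]]` → a = [[3, 2], [6, 5], [6, 8]]
`b = a[:]` → b = [[3, 2], [6, 5], [6, 8]]
`c = a[1:]` → c = [[6, 5], [6, 8]]
`a[0].append(837)` → a = [[3, 2, 837], [6, 5], [6, 8]]; b = [[3, 2, 837], [6, 5], [6, 8]]
`a.append([6, 8])` → a = [[3, 2, 837], [6, 5], [6, 8], [6, 8]]
`print(b[0])` → prints [3, 2, 837]
`print(len(b))` → prints 3
`print(c[0])` → prints [6, 5]

Answer:
[3, 2, 837]
3
[6, 5]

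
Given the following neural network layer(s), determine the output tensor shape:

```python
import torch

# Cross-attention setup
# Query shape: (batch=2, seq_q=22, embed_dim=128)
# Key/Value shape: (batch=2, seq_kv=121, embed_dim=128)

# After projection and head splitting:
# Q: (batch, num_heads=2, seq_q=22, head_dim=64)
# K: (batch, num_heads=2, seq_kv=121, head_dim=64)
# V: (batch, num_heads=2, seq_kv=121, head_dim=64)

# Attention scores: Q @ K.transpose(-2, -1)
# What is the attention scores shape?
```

Input: (2, 22, 128) -> Output: (2, 2, 22, 121)

Answer: (2, 2, 22, 121)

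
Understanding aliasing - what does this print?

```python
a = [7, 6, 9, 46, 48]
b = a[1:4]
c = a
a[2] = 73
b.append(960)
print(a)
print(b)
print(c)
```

Key concept: slice vs alias.
Step by step:
`a = [7, 6, 9, 46, 48]` → a = [7, 6, 9, 46, 48]
`b = a[1:4]` → b = [6, 9, 46]
`c = a` → c = [7, 6, 9, 46, 48] (same object as a)
`a[2] = 73` → a = [7, 6, 73, 46, 48] (same object as c); c = [7, 6, 73, 46, 48] (same object as a)
`b.append(960)` → b = [6, 9, 46, 960]
`print(a)` → prints [7, 6, 73, 46, 48]
`print(b)` → prints [6, 9, 46, 960]
`print(c)` → prints [7, 6, 73, 46, 48]

Answer:
[7, 6, 73, 46, 48]
[6, 9, 46, 960]
[7, 6, 73, 46, 48]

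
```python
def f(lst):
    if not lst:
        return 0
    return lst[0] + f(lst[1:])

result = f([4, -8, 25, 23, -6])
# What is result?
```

4 + (-8) + 25 + 23 + (-6) + 0 = 38

Answer: 38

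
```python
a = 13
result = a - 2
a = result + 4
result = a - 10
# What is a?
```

Trace:
`a = 13` → a = 13
`result = a - 2` → result = 11
`a = result + 4` → a = 15
`result = a - 10` → result = 5
So a = 15

Answer: 15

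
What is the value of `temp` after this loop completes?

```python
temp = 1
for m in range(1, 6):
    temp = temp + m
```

Start at 1, add 1 through 5
`temp` takes the values: 1 → 2 → 4 → 7 → 11 → 16

Answer: 16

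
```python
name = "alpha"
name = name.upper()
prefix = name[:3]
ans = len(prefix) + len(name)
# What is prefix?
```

Trace:
`name = "alpha"` → name = 'alpha'
`name = name.upper()` → name = 'ALPHA'
`prefix = name[:3]` → prefix = 'ALP'
`ans = len(prefix) + len(name)` → ans = 8
So prefix = 'ALP'

Answer: 'ALP'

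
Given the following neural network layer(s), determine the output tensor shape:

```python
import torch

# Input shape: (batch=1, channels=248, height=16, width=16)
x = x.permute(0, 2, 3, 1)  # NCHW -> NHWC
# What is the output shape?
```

Input: (1, 248, 16, 16) -> Output: (1, 16, 16, 248)

Answer: (1, 16, 16, 248)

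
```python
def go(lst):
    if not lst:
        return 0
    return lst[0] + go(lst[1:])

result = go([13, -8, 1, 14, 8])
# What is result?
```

13 + (-8) + 1 + 14 + 8 + 0 = 28

Answer: 28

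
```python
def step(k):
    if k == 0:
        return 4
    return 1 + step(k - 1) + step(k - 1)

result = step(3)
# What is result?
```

step(k) = 1 + 2·step(k-1), step(0)=4. Closed form: (4+1)·2^3 - 1 = 39.

Answer: 39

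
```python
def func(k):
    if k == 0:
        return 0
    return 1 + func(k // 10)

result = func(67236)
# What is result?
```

Count of digits of 67236: 5

Answer: 5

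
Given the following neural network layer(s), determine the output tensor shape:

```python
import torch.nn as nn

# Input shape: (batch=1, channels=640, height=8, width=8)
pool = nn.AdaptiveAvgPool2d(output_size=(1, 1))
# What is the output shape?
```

Input: (1, 640, 8, 8) -> Output: (1, 640, 1, 1)

Answer: (1, 640, 1, 1)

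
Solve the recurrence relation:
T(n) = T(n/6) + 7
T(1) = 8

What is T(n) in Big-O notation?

Each step divides n by 6 and adds 7. After log_6(n) steps we reach T(1)=8. So T(n) = 7·log_6(n) + 8 = O(log n).

Answer: O(log n)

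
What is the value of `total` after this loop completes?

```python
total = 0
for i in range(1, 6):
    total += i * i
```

Sum of squares 1² to 5² = 55
`total` takes the values: 0 → 1 → 5 → 14 → 30 → 55

Answer: 55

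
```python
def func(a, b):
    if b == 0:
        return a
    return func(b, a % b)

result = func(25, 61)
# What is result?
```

func(25, 61) -> func(61, 25) -> func(25, 11) -> func(11, 3) -> func(3, 2) -> func(2, 1) -> func(1, 0) -> 1

Answer: 1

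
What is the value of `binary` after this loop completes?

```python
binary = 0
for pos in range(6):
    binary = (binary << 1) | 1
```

Build 6 consecutive 1-bits: 0b111111
`binary` takes the values: 0 → 1 → 3 → 7 → 15 → 31 → 63

Answer: 63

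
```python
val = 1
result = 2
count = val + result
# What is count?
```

Trace:
`val = 1` → val = 1
`result = 2` → result = 2
`count = val + result` → count = 3
So count = 3

Answer: 3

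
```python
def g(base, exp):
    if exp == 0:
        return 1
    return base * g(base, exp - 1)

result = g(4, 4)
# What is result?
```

g(4, 4) = 4 * 4 * 4 * 4 = 256

Answer: 256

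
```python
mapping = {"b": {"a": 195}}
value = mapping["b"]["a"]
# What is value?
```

Trace:
`mapping = {"b": {"a": 195}}` → mapping = {'b': {'a': 195}}
`value = mapping["b"]["a"]` → value = 195
So value = 195

Answer: 195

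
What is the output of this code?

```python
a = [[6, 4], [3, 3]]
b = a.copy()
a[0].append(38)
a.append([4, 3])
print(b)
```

Key concept: shallow copy with nested lists.
Step by step:
`a = [[6, 4], [3, 3]]` → a = [[6, 4], [3, 3]]
`b = a.copy()` → b = [[6, 4], [3, 3]]
`a[0].append(38)` → a = [[6, 4, 38], [3, 3]]; b = [[6, 4, 38], [3, 3]]
`a.append([4, 3])` → a = [[6, 4, 38], [3, 3], [4, 3]]
`print(b)` → prints [[6, 4, 38], [3, 3]]

Answer: [[6, 4, 38], [3, 3]]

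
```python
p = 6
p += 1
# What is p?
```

Trace:
`p = 6` → p = 6
`p += 1` → p = 7
So p = 7

Answer: 7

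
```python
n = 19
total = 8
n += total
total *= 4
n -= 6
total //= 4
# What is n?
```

Trace:
`n = 19` → n = 19
`total = 8` → total = 8
`n += total` → n = 27
`total *= 4` → total = 32
`n -= 6` → n = 21
`total //= 4` → total = 8
So n = 21

Answer: 21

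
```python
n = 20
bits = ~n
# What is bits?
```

Trace:
`n = 20` → n = 20
`bits = ~n` → bits = -21
So bits = -21

Answer: -21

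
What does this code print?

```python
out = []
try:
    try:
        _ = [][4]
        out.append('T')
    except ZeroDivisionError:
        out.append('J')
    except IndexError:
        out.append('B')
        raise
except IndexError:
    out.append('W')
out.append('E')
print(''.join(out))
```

Execution trace: 'B' (inner except IndexError) → 'W' (outer except IndexError) → 'E' (after the try/except). Output: BWE

Answer: BWE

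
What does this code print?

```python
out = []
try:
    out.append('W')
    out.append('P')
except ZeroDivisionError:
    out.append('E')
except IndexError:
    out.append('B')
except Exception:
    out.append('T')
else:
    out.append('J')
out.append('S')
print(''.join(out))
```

Execution trace: 'W' (try body) → 'P' (try body, no exception) → 'J' (else) → 'S' (after the try/except). Output: WPJS

Answer: WPJS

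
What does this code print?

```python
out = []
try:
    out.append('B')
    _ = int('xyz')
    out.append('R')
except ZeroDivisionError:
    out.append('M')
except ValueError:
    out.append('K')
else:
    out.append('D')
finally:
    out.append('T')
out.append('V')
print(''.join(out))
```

Execution trace: 'B' (try body) → 'K' (except ValueError) → 'T' (finally) → 'V' (after the try/except). Output: BKTV

Answer: BKTV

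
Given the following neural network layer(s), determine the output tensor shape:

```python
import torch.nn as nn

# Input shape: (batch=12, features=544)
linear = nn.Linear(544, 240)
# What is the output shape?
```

Input: (12, 544) -> Output: (12, 240)

Answer: (12, 240)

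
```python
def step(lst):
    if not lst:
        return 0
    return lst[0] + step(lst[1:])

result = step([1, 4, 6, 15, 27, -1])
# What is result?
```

1 + 4 + 6 + 15 + 27 + (-1) + 0 = 52

Answer: 52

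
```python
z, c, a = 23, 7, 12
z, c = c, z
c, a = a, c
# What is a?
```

Trace:
`z, c, a = 23, 7, 12` → z = 23; c = 7; a = 12
`z, c = c, z` → z = 7; c = 23
`c, a = a, c` → c = 12; a = 23
So a = 23

Answer: 23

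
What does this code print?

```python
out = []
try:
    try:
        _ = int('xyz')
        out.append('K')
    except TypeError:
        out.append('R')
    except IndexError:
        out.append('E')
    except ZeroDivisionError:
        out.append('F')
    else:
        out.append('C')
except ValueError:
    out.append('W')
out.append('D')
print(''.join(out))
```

Execution trace: 'W' (outer except ValueError) → 'D' (after the try/except). Output: WD

Answer: WD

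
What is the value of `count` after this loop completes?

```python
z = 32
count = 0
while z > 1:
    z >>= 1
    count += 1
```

Count right shifts until 1
`count` takes the values: 0 → 1 → 2 → 3 → 4 → 5

Answer: 5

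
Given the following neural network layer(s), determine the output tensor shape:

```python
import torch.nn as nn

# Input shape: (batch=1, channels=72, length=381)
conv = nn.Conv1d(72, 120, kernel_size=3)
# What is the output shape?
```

Input: (1, 72, 381) -> Output: (1, 120, 379)

Answer: (1, 120, 379)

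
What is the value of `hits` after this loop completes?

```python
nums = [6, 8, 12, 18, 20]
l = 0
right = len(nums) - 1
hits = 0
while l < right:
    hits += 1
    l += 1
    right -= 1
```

Iterations until pointers meet (list length 5)
`hits` takes the values: 0 → 1 → 2

Answer: 2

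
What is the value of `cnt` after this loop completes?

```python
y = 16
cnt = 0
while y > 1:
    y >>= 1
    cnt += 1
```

Count right shifts until 1
`cnt` takes the values: 0 → 1 → 2 → 3 → 4

Answer: 4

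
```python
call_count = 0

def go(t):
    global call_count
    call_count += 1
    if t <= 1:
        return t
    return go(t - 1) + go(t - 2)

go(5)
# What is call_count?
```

Calls(t) = 1 + Calls(t-1) + Calls(t-2); Calls(0)=Calls(1)=1. For t=5 this gives 15.

Answer: 15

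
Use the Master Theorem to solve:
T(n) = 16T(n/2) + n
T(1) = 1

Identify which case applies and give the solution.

a=16, b=2, f(n)=n. log_2(16) = 4. Since c=1 < 4, Case 1 applies: T(n) = Θ(n^log_b(a)) = O(n^4).

Answer: O(n^4) - Case 1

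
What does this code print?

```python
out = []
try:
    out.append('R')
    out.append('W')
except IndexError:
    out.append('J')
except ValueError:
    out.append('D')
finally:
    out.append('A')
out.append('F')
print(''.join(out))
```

Execution trace: 'R' (try body) → 'W' (try body, no exception) → 'A' (finally) → 'F' (after the try/except). Output: RWAF

Answer: RWAF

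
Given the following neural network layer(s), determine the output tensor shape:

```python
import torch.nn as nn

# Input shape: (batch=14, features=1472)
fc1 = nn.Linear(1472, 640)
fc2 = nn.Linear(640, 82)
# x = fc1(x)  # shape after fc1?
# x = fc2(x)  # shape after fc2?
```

Input: (14, 1472) -> after fc1: (14, 640) -> Output: (14, 82)

Answer: (14, 82)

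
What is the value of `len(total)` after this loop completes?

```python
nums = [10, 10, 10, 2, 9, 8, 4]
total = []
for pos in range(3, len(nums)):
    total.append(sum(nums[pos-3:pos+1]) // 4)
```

Number of 4-element averages
`total` takes the values: [] → [8] → [8, 7] → [8, 7, 7] → [8, 7, 7, 5]
So `len(total)` = 4

Answer: 4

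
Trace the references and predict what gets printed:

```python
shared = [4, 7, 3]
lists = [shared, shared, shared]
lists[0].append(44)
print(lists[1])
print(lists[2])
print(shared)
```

Key concept: list of same reference.
Step by step:
`shared = [4, 7, 3]` → shared = [4, 7, 3]
`lists = [shared, shared, shared]` → lists = [[4, 7, 3], [4, 7, 3], [4, 7, 3]]
`lists[0].append(44)` → shared = [4, 7, 3, 44]; lists = [[4, 7, 3, 44], [4, 7, 3, 44], [4, 7, 3, 44]]
`print(lists[1])` → prints [4, 7, 3, 44]
`print(lists[2])` → prints [4, 7, 3, 44]
`print(shared)` → prints [4, 7, 3, 44]

Answer:
[4, 7, 3, 44]
[4, 7, 3, 44]
[4, 7, 3, 44]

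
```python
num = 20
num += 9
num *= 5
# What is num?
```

Trace:
`num = 20` → num = 20
`num += 9` → num = 29
`num *= 5` → num = 145
So num = 145

Answer: 145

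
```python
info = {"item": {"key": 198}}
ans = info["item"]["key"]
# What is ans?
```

Trace:
`info = {"item": {"key": 198}}` → info = {'item': {'key': 198}}
`ans = info["item"]["key"]` → ans = 198
So ans = 198

Answer: 198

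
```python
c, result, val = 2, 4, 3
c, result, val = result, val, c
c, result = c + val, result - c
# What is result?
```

Trace:
`c, result, val = 2, 4, 3` → c = 2; result = 4; val = 3
`c, result, val = result, val, c` → c = 4; result = 3; val = 2
`c, result = c + val, result - c` → c = 6; result = -1
So result = -1

Answer: -1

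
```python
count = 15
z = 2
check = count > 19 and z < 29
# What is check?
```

Trace:
`count = 15` → count = 15
`z = 2` → z = 2
`check = count > 19 and z < 29` → check = False
So check = False

Answer: False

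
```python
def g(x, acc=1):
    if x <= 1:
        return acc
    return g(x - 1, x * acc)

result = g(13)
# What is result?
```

Accumulator trace (n, acc): (13, 1) -> (12, 13) -> (11, 156) -> (10, 1716) -> (9, 17160) -> (8, 154440) -> (7, 1235520) -> (6, 8648640) -> (5, 51891840) -> (4, 259459200) -> (3, 1037836800) -> (2, 3113510400) -> (1, 6227020800) -> return 6227020800

Answer: 6227020800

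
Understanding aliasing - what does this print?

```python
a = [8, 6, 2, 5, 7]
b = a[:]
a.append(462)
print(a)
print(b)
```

Key concept: slice [:] creates copy.
Step by step:
`a = [8, 6, 2, 5, 7]` → a = [8, 6, 2, 5, 7]
`b = a[:]` → b = [8, 6, 2, 5, 7]
`a.append(462)` → a = [8, 6, 2, 5, 7, 462]
`print(a)` → prints [8, 6, 2, 5, 7, 462]
`print(b)` → prints [8, 6, 2, 5, 7]

Answer:
[8, 6, 2, 5, 7, 462]
[8, 6, 2, 5, 7]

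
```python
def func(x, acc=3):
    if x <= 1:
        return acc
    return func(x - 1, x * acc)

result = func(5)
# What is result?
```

Accumulator trace (n, acc): (5, 3) -> (4, 15) -> (3, 60) -> (2, 180) -> (1, 360) -> return 360

Answer: 360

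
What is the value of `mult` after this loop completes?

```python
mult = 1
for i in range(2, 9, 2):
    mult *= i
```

Product of even numbers 2 to 8
`mult` takes the values: 1 → 2 → 8 → 48 → 384

Answer: 384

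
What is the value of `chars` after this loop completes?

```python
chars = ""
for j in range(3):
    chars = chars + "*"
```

Repeat '*' 3 times
`chars` takes the values: "" → "*" → "**" → "***"

Answer: "***"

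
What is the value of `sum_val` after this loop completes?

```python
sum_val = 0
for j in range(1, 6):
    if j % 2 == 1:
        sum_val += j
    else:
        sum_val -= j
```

Add odd, subtract even
`sum_val` takes the values: 0 → 1 → -1 → 2 → -2 → 3

Answer: 3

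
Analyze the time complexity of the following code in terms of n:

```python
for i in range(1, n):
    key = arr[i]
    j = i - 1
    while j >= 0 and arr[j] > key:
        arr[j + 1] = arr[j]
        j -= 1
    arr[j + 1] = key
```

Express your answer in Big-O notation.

This is Insertion sort. Time complexity: O(n²).

Answer: O(n²)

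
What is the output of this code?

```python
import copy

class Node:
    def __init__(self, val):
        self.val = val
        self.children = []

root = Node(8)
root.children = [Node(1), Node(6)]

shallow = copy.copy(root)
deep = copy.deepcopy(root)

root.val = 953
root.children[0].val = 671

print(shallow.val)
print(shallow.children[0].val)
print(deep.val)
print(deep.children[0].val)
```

Key concept: deep copy with custom objects.
Step by step:
`root = Node(8)` → root = Node(val=8, children=[])
`root.children = [Node(1), Node(6)]` → root = Node(val=8, children=[Node(val=1, children=[]), Node(val=6, children=[])])
`shallow = copy.copy(root)` → shallow = Node(val=8, children=[Node(val=1, children=[]), Node(val=6, children=[])])
`deep = copy.deepcopy(root)` → deep = Node(val=8, children=[Node(val=1, children=[]), Node(val=6, children=[])])
`root.val = 953` → root = Node(val=953, children=[Node(val=1, children=[]), Node(val=6, children=[])])
`root.children[0].val = 671` → root = Node(val=953, children=[Node(val=671, children=[]), Node(val=6, children=[])]); shallow = Node(val=8, children=[Node(val=671, children=[]), Node(val=6, children=[])])
`print(shallow.val)` → prints 8
`print(shallow.children[0].val)` → prints 671
`print(deep.val)` → prints 8
`print(deep.children[0].val)` → prints 1

Answer:
8
671
8
1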